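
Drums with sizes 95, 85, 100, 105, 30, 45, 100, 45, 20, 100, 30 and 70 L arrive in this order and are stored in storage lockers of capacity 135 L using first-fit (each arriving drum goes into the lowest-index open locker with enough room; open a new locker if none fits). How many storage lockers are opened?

  95 → locker 1 (new)  [load 95/135]
  85 → locker 2 (new)  [load 85/135]
  100 → locker 3 (new)  [load 100/135]
  105 → locker 4 (new)  [load 105/135]
  30 → locker 1  [load 125/135]
  45 → locker 2  [load 130/135]
  100 → locker 5 (new)  [load 100/135]
  45 → locker 6 (new)  [load 45/135]
  20 → locker 3  [load 120/135]
  100 → locker 7 (new)  [load 100/135]
  30 → locker 4  [load 135/135]
  70 → locker 6  [load 115/135]
7 storage lockers opened.

7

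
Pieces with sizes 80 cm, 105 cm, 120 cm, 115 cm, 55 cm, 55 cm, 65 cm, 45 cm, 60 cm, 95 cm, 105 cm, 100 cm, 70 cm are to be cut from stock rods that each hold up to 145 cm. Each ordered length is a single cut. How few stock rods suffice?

Total = 120 + 115 + 105 + 105 + 100 + 95 + 80 + 70 + 65 + 60 + 55 + 55 + 45 = 1070 cm.
Lower bound: ⌈1070/145⌉ = 8 stock rods.
A packing using 9 stock rods:
  stock rod 1: 120 = 120
  stock rod 2: 115 = 115
  stock rod 3: 105 = 105
  stock rod 4: 105 = 105
  stock rod 5: 100 + 45 = 145
  stock rod 6: 95 = 95
  stock rod 7: 80 + 65 = 145
  stock rod 8: 70 + 60 = 130
  stock rod 9: 55 + 55 = 110
No arrangement into 8 stock rods stays within capacity, so 9 is optimal.

9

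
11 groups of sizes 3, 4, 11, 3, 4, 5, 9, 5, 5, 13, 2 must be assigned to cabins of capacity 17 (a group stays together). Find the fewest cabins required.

Total = 13 + 11 + 9 + 5 + 5 + 5 + 4 + 4 + 3 + 3 + 2 = 64.
Lower bound: ⌈64/17⌉ = 4 cabins.
A packing using 4 cabins:
  cabin 1: 13 + 4 = 17
  cabin 2: 11 + 5 = 16
  cabin 3: 9 + 5 + 3 = 17
  cabin 4: 5 + 4 + 3 + 2 = 14
This matches the lower bound, so 4 is optimal.

4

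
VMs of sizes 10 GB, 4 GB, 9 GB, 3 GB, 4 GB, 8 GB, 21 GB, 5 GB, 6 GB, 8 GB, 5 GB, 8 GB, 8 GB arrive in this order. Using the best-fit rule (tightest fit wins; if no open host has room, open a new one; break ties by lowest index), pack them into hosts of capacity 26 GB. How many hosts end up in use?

  10 → host 1 (new)  [load 10/26]
  4 → host 1  [load 14/26]
  9 → host 1  [load 23/26]
  3 → host 1  [load 26/26]
  4 → host 2 (new)  [load 4/26]
  8 → host 2  [load 12/26]
  21 → host 3 (new)  [load 21/26]
  5 → host 3  [load 26/26]
  6 → host 2  [load 18/26]
  8 → host 2  [load 26/26]
  5 → host 4 (new)  [load 5/26]
  8 → host 4  [load 13/26]
  8 → host 4  [load 21/26]
4 hosts opened.

4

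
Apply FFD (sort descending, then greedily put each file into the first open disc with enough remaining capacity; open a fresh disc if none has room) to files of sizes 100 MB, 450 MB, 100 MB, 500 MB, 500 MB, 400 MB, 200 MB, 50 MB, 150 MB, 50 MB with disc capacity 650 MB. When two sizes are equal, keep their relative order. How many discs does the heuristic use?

4

Sorted descending: 500, 500, 450, 400, 200, 150, 100, 100, 50, 50.
  500 → disc 1 (new)  [load 500/650]
  500 → disc 2 (new)  [load 500/650]
  450 → disc 3 (new)  [load 450/650]
  400 → disc 4 (new)  [load 400/650]
  200 → disc 3  [load 650/650]
  150 → disc 1  [load 650/650]
  100 → disc 2  [load 600/650]
  100 → disc 4  [load 500/650]
  50 → disc 2  [load 650/650]
  50 → disc 4  [load 550/650]
4 discs opened.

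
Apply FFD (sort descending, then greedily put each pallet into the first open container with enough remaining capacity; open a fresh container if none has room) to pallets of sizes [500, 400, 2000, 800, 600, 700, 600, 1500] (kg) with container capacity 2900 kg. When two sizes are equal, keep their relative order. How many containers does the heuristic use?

Sorted descending: 2000, 1500, 800, 700, 600, 600, 500, 400.
  2000 → container 1 (new)  [load 2000/2900]
  1500 → container 2 (new)  [load 1500/2900]
  800 → container 1  [load 2800/2900]
  700 → container 2  [load 2200/2900]
  600 → container 2  [load 2800/2900]
  600 → container 3 (new)  [load 600/2900]
  500 → container 3  [load 1100/2900]
  400 → container 3  [load 1500/2900]
3 containers opened.

3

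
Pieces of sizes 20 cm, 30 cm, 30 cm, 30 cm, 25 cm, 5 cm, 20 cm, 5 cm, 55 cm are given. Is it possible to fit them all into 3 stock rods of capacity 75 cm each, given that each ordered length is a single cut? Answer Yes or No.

Yes

A valid assignment using 3 stock rods:
  stock rod 1: 55 + 20 = 75
  stock rod 2: 30 + 30 + 5 + 5 = 70
  stock rod 3: 30 + 25 + 20 = 75
Every load is within 75 cm, so 3 stock rods suffice.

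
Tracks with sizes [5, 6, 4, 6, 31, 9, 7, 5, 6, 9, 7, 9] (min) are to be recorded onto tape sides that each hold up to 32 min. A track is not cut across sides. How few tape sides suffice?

4

Total = 31 + 9 + 9 + 9 + 7 + 7 + 6 + 6 + 6 + 5 + 5 + 4 = 104 min.
Lower bound: ⌈104/32⌉ = 4 tape sides.
A packing using 4 tape sides:
  side 1: 31 = 31
  side 2: 9 + 9 + 9 + 5 = 32
  side 3: 7 + 7 + 6 + 6 + 6 = 32
  side 4: 5 + 4 = 9
This matches the lower bound, so 4 is optimal.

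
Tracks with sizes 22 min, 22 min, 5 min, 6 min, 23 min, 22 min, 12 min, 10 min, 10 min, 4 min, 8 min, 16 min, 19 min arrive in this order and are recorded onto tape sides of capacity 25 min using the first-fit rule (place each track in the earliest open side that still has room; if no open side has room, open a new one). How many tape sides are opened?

  22 → side 1 (new)  [load 22/25]
  22 → side 2 (new)  [load 22/25]
  5 → side 3 (new)  [load 5/25]
  6 → side 3  [load 11/25]
  23 → side 4 (new)  [load 23/25]
  22 → side 5 (new)  [load 22/25]
  12 → side 3  [load 23/25]
  10 → side 6 (new)  [load 10/25]
  10 → side 6  [load 20/25]
  4 → side 6  [load 24/25]
  8 → side 7 (new)  [load 8/25]
  16 → side 7  [load 24/25]
  19 → side 8 (new)  [load 19/25]
8 tape sides opened.

8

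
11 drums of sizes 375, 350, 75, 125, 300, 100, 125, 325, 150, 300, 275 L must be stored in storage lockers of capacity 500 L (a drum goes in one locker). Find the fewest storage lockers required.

Total = 375 + 350 + 325 + 300 + 300 + 275 + 150 + 125 + 125 + 100 + 75 = 2500 L.
Lower bound: ⌈2500/500⌉ = 5 storage lockers.
Also, 6 drums each exceed 250 L, and no two of those can share a locker, so at least 6 storage lockers are needed.
A packing using 6 storage lockers:
  locker 1: 375 + 125 = 500
  locker 2: 350 + 150 = 500
  locker 3: 325 + 125 = 450
  locker 4: 300 + 100 + 75 = 475
  locker 5: 300 = 300
  locker 6: 275 = 275
This matches the lower bound, so 6 is optimal.

6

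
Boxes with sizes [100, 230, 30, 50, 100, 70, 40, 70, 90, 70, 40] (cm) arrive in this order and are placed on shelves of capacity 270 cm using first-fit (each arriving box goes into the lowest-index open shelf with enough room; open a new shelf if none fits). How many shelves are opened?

4

  100 → shelf 1 (new)  [load 100/270]
  230 → shelf 2 (new)  [load 230/270]
  30 → shelf 1  [load 130/270]
  50 → shelf 1  [load 180/270]
  100 → shelf 3 (new)  [load 100/270]
  70 → shelf 1  [load 250/270]
  40 → shelf 2  [load 270/270]
  70 → shelf 3  [load 170/270]
  90 → shelf 3  [load 260/270]
  70 → shelf 4 (new)  [load 70/270]
  40 → shelf 4  [load 110/270]
4 shelves opened.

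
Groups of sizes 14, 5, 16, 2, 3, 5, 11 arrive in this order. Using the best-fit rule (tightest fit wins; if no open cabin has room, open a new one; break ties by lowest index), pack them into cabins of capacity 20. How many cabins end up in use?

  14 → cabin 1 (new)  [load 14/20]
  5 → cabin 1  [load 19/20]
  16 → cabin 2 (new)  [load 16/20]
  2 → cabin 2  [load 18/20]
  3 → cabin 3 (new)  [load 3/20]
  5 → cabin 3  [load 8/20]
  11 → cabin 3  [load 19/20]
3 cabins opened.

3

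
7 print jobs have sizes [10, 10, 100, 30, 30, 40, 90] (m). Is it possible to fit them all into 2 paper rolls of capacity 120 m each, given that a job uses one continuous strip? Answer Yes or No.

Total = 310 m; ⌈310/120⌉ = 3.
At least 3 paper rolls are required, but only 2 are allowed.

No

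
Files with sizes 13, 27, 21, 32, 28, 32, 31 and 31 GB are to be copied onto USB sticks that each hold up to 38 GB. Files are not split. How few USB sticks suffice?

Total = 32 + 32 + 31 + 31 + 28 + 27 + 21 + 13 = 215 GB.
Lower bound: ⌈215/38⌉ = 6 USB sticks.
Also, 7 files each exceed 19 GB, and no two of those can share a USB stick, so at least 7 USB sticks are needed.
A packing using 7 USB sticks:
  USB stick 1: 32 = 32
  USB stick 2: 32 = 32
  USB stick 3: 31 = 31
  USB stick 4: 31 = 31
  USB stick 5: 28 = 28
  USB stick 6: 27 = 27
  USB stick 7: 21 + 13 = 34
This matches the lower bound, so 7 is optimal.

7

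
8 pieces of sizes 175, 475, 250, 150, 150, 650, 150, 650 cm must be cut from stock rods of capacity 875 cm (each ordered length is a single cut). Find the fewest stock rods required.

4

Total = 650 + 650 + 475 + 250 + 175 + 150 + 150 + 150 = 2650 cm.
Lower bound: ⌈2650/875⌉ = 4 stock rods.
A packing using 4 stock rods:
  stock rod 1: 650 + 175 = 825
  stock rod 2: 650 + 150 = 800
  stock rod 3: 475 + 250 + 150 = 875
  stock rod 4: 150 = 150
This matches the lower bound, so 4 is optimal.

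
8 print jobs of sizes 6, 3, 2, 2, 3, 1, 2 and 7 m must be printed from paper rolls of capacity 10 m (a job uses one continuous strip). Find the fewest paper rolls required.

Total = 7 + 6 + 3 + 3 + 2 + 2 + 2 + 1 = 26 m.
Lower bound: ⌈26/10⌉ = 3 paper rolls.
A packing using 3 paper rolls:
  roll 1: 7 + 3 = 10
  roll 2: 6 + 3 + 1 = 10
  roll 3: 2 + 2 + 2 = 6
This matches the lower bound, so 3 is optimal.

3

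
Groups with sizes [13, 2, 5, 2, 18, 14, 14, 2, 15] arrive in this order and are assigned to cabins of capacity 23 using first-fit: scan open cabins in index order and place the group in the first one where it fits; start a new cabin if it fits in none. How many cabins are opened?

  13 → cabin 1 (new)  [load 13/23]
  2 → cabin 1  [load 15/23]
  5 → cabin 1  [load 20/23]
  2 → cabin 1  [load 22/23]
  18 → cabin 2 (new)  [load 18/23]
  14 → cabin 3 (new)  [load 14/23]
  14 → cabin 4 (new)  [load 14/23]
  2 → cabin 2  [load 20/23]
  15 → cabin 5 (new)  [load 15/23]
5 cabins opened.

5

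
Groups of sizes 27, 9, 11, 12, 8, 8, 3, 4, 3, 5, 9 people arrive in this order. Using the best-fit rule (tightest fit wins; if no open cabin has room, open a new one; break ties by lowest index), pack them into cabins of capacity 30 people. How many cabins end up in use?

4

  27 → cabin 1 (new)  [load 27/30]
  9 → cabin 2 (new)  [load 9/30]
  11 → cabin 2  [load 20/30]
  12 → cabin 3 (new)  [load 12/30]
  8 → cabin 2  [load 28/30]
  8 → cabin 3  [load 20/30]
  3 → cabin 1  [load 30/30]
  4 → cabin 3  [load 24/30]
  3 → cabin 3  [load 27/30]
  5 → cabin 4 (new)  [load 5/30]
  9 → cabin 4  [load 14/30]
4 cabins opened.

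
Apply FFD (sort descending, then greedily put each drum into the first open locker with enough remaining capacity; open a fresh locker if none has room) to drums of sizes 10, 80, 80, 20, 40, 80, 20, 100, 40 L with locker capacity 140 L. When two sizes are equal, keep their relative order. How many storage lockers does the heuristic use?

4

Sorted descending: 100, 80, 80, 80, 40, 40, 20, 20, 10.
  100 → locker 1 (new)  [load 100/140]
  80 → locker 2 (new)  [load 80/140]
  80 → locker 3 (new)  [load 80/140]
  80 → locker 4 (new)  [load 80/140]
  40 → locker 1  [load 140/140]
  40 → locker 2  [load 120/140]
  20 → locker 2  [load 140/140]
  20 → locker 3  [load 100/140]
  10 → locker 3  [load 110/140]
4 storage lockers opened.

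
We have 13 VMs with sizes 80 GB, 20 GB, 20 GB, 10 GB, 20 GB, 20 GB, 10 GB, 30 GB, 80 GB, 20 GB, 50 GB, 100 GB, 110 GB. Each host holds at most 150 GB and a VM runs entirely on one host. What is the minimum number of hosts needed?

Total = 110 + 100 + 80 + 80 + 50 + 30 + 20 + 20 + 20 + 20 + 20 + 10 + 10 = 570 GB.
Lower bound: ⌈570/150⌉ = 4 hosts.
A packing using 4 hosts:
  host 1: 110 + 30 + 10 = 150
  host 2: 100 + 50 = 150
  host 3: 80 + 20 + 20 + 20 + 10 = 150
  host 4: 80 + 20 + 20 = 120
This matches the lower bound, so 4 is optimal.

4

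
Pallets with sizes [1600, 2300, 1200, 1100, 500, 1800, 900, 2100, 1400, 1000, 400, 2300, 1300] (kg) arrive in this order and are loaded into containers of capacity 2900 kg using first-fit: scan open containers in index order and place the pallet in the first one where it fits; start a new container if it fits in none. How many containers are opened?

7

  1600 → container 1 (new)  [load 1600/2900]
  2300 → container 2 (new)  [load 2300/2900]
  1200 → container 1  [load 2800/2900]
  1100 → container 3 (new)  [load 1100/2900]
  500 → container 2  [load 2800/2900]
  1800 → container 3  [load 2900/2900]
  900 → container 4 (new)  [load 900/2900]
  2100 → container 5 (new)  [load 2100/2900]
  1400 → container 4  [load 2300/2900]
  1000 → container 6 (new)  [load 1000/2900]
  400 → container 4  [load 2700/2900]
  2300 → container 7 (new)  [load 2300/2900]
  1300 → container 6  [load 2300/2900]
7 containers opened.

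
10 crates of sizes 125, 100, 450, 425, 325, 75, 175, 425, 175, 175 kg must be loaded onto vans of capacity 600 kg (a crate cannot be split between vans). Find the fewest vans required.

5

Total = 450 + 425 + 425 + 325 + 175 + 175 + 175 + 125 + 100 + 75 = 2450 kg.
Lower bound: ⌈2450/600⌉ = 5 vans.
A packing using 5 vans:
  van 1: 450 + 125 = 575
  van 2: 425 + 175 = 600
  van 3: 425 + 175 = 600
  van 4: 325 + 175 + 100 = 600
  van 5: 75 = 75
This matches the lower bound, so 5 is optimal.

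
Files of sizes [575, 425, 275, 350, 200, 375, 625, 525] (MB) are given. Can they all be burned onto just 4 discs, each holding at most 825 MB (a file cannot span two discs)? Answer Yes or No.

No

Total = 3350 MB; ⌈3350/825⌉ = 5.
At least 5 discs are required, but only 4 are allowed.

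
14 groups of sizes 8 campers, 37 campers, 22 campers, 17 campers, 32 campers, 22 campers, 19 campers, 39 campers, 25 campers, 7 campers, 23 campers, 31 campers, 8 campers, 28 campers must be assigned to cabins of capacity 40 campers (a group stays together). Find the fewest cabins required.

10

Total = 39 + 37 + 32 + 31 + 28 + 25 + 23 + 22 + 22 + 19 + 17 + 8 + 8 + 7 = 318 campers.
Lower bound: ⌈318/40⌉ = 8 cabins.
Also, 9 groups each exceed 20 campers, and no two of those can share a cabin, so at least 9 cabins are needed.
A packing using 10 cabins:
  cabin 1: 39 = 39
  cabin 2: 37 = 37
  cabin 3: 32 + 8 = 40
  cabin 4: 31 + 8 = 39
  cabin 5: 28 + 7 = 35
  cabin 6: 25 = 25
  cabin 7: 23 + 17 = 40
  cabin 8: 22 = 22
  cabin 9: 22 = 22
  cabin 10: 19 = 19
No arrangement into 9 cabins stays within capacity, so 10 is optimal.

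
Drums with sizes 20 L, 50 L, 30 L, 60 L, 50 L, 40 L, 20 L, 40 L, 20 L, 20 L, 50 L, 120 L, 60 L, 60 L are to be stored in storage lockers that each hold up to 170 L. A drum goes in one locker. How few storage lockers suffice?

4

Total = 120 + 60 + 60 + 60 + 50 + 50 + 50 + 40 + 40 + 30 + 20 + 20 + 20 + 20 = 640 L.
Lower bound: ⌈640/170⌉ = 4 storage lockers.
A packing using 4 storage lockers:
  locker 1: 120 + 50 = 170
  locker 2: 60 + 60 + 50 = 170
  locker 3: 60 + 50 + 40 + 20 = 170
  locker 4: 40 + 30 + 20 + 20 + 20 = 130
This matches the lower bound, so 4 is optimal.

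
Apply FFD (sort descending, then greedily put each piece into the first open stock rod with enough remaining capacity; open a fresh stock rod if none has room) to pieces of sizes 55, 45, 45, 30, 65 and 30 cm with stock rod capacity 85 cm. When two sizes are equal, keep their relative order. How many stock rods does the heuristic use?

Sorted descending: 65, 55, 45, 45, 30, 30.
  65 → stock rod 1 (new)  [load 65/85]
  55 → stock rod 2 (new)  [load 55/85]
  45 → stock rod 3 (new)  [load 45/85]
  45 → stock rod 4 (new)  [load 45/85]
  30 → stock rod 2  [load 85/85]
  30 → stock rod 3  [load 75/85]
4 stock rods opened.

4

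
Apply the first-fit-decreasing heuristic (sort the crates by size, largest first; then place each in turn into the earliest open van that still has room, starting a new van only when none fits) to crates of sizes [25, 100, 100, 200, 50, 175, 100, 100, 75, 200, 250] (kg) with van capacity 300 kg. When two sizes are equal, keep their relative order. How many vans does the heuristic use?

5

Sorted descending: 250, 200, 200, 175, 100, 100, 100, 100, 75, 50, 25.
  250 → van 1 (new)  [load 250/300]
  200 → van 2 (new)  [load 200/300]
  200 → van 3 (new)  [load 200/300]
  175 → van 4 (new)  [load 175/300]
  100 → van 2  [load 300/300]
  100 → van 3  [load 300/300]
  100 → van 4  [load 275/300]
  100 → van 5 (new)  [load 100/300]
  75 → van 5  [load 175/300]
  50 → van 1  [load 300/300]
  25 → van 4  [load 300/300]
5 vans opened.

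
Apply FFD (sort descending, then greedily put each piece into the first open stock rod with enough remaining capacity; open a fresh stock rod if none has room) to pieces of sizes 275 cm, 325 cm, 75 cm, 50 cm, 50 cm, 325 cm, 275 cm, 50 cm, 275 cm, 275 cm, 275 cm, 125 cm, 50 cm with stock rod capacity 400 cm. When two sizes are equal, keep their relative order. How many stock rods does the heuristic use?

Sorted descending: 325, 325, 275, 275, 275, 275, 275, 125, 75, 50, 50, 50, 50.
  325 → stock rod 1 (new)  [load 325/400]
  325 → stock rod 2 (new)  [load 325/400]
  275 → stock rod 3 (new)  [load 275/400]
  275 → stock rod 4 (new)  [load 275/400]
  275 → stock rod 5 (new)  [load 275/400]
  275 → stock rod 6 (new)  [load 275/400]
  275 → stock rod 7 (new)  [load 275/400]
  125 → stock rod 3  [load 400/400]
  75 → stock rod 1  [load 400/400]
  50 → stock rod 2  [load 375/400]
  50 → stock rod 4  [load 325/400]
  50 → stock rod 4  [load 375/400]
  50 → stock rod 5  [load 325/400]
7 stock rods opened.

7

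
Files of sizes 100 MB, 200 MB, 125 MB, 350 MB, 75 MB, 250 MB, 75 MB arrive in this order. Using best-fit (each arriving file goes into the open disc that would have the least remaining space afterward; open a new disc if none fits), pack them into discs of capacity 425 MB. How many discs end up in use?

  100 → disc 1 (new)  [load 100/425]
  200 → disc 1  [load 300/425]
  125 → disc 1  [load 425/425]
  350 → disc 2 (new)  [load 350/425]
  75 → disc 2  [load 425/425]
  250 → disc 3 (new)  [load 250/425]
  75 → disc 3  [load 325/425]
3 discs opened.

3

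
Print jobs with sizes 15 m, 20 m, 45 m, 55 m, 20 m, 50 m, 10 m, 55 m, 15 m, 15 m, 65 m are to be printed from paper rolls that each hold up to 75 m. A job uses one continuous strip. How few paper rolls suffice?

Total = 65 + 55 + 55 + 50 + 45 + 20 + 20 + 15 + 15 + 15 + 10 = 365 m.
Lower bound: ⌈365/75⌉ = 5 paper rolls.
A packing using 5 paper rolls:
  roll 1: 65 + 10 = 75
  roll 2: 55 + 20 = 75
  roll 3: 55 + 20 = 75
  roll 4: 50 + 15 = 65
  roll 5: 45 + 15 + 15 = 75
This matches the lower bound, so 5 is optimal.

5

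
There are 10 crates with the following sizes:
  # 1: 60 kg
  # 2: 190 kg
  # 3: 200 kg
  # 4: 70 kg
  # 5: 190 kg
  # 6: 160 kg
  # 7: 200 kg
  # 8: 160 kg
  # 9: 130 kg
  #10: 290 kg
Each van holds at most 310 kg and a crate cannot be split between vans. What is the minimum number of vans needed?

Total = 290 + 200 + 200 + 190 + 190 + 160 + 160 + 130 + 70 + 60 = 1650 kg.
Lower bound: ⌈1650/310⌉ = 6 vans.
Also, 7 crates each exceed 155 kg, and no two of those can share a van, so at least 7 vans are needed.
A packing using 7 vans:
  van 1: 290 = 290
  van 2: 200 + 70 = 270
  van 3: 200 + 60 = 260
  van 4: 190 = 190
  van 5: 190 = 190
  van 6: 160 + 130 = 290
  van 7: 160 = 160
This matches the lower bound, so 7 is optimal.

7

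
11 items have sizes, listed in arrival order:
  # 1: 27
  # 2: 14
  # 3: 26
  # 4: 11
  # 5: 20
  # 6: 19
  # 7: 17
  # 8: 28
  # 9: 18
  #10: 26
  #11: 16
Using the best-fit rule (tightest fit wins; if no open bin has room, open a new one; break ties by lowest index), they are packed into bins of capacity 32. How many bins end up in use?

  27 → bin 1 (new)  [load 27/32]
  14 → bin 2 (new)  [load 14/32]
  26 → bin 3 (new)  [load 26/32]
  11 → bin 2  [load 25/32]
  20 → bin 4 (new)  [load 20/32]
  19 → bin 5 (new)  [load 19/32]
  17 → bin 6 (new)  [load 17/32]
  28 → bin 7 (new)  [load 28/32]
  18 → bin 8 (new)  [load 18/32]
  26 → bin 9 (new)  [load 26/32]
  16 → bin 10 (new)  [load 16/32]
10 bins opened.

10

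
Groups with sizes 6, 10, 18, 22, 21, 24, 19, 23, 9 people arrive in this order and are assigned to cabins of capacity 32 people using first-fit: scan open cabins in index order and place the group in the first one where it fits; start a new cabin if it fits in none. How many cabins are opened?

  6 → cabin 1 (new)  [load 6/32]
  10 → cabin 1  [load 16/32]
  18 → cabin 2 (new)  [load 18/32]
  22 → cabin 3 (new)  [load 22/32]
  21 → cabin 4 (new)  [load 21/32]
  24 → cabin 5 (new)  [load 24/32]
  19 → cabin 6 (new)  [load 19/32]
  23 → cabin 7 (new)  [load 23/32]
  9 → cabin 1  [load 25/32]
7 cabins opened.

7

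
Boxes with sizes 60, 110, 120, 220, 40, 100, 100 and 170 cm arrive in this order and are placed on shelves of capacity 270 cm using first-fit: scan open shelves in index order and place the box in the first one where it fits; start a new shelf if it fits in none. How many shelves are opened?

  60 → shelf 1 (new)  [load 60/270]
  110 → shelf 1  [load 170/270]
  120 → shelf 2 (new)  [load 120/270]
  220 → shelf 3 (new)  [load 220/270]
  40 → shelf 1  [load 210/270]
  100 → shelf 2  [load 220/270]
  100 → shelf 4 (new)  [load 100/270]
  170 → shelf 4  [load 270/270]
4 shelves opened.

4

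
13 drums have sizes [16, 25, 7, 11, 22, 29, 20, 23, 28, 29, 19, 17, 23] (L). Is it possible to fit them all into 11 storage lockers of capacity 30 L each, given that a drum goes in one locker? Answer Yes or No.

Yes

A valid assignment using 11 storage lockers:
  locker 1: 29 = 29
  locker 2: 29 = 29
  locker 3: 28 = 28
  locker 4: 25 = 25
  locker 5: 23 + 7 = 30
  locker 6: 23 = 23
  locker 7: 22 = 22
  locker 8: 20 = 20
  locker 9: 19 + 11 = 30
  locker 10: 17 = 17
  locker 11: 16 = 16
Every load is within 30 L, so 11 storage lockers suffice.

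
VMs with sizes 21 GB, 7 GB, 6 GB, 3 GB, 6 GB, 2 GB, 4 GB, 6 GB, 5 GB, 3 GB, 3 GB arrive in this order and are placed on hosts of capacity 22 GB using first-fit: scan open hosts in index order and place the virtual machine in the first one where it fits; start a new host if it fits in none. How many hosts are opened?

4

  21 → host 1 (new)  [load 21/22]
  7 → host 2 (new)  [load 7/22]
  6 → host 2  [load 13/22]
  3 → host 2  [load 16/22]
  6 → host 2  [load 22/22]
  2 → host 3 (new)  [load 2/22]
  4 → host 3  [load 6/22]
  6 → host 3  [load 12/22]
  5 → host 3  [load 17/22]
  3 → host 3  [load 20/22]
  3 → host 4 (new)  [load 3/22]
4 hosts opened.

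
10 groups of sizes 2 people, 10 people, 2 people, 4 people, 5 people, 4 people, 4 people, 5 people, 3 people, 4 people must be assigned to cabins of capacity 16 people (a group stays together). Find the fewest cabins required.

Total = 10 + 5 + 5 + 4 + 4 + 4 + 4 + 3 + 2 + 2 = 43 people.
Lower bound: ⌈43/16⌉ = 3 cabins.
A packing using 3 cabins:
  cabin 1: 10 + 5 = 15
  cabin 2: 5 + 4 + 4 + 3 = 16
  cabin 3: 4 + 4 + 2 + 2 = 12
This matches the lower bound, so 3 is optimal.

3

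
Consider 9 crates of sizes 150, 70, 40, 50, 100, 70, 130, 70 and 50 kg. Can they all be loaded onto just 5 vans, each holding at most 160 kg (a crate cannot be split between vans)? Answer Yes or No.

A valid assignment using 5 vans:
  van 1: 150 = 150
  van 2: 130 = 130
  van 3: 100 + 50 = 150
  van 4: 70 + 70 = 140
  van 5: 70 + 50 + 40 = 160
Every load is within 160 kg, so 5 vans suffice.

Yes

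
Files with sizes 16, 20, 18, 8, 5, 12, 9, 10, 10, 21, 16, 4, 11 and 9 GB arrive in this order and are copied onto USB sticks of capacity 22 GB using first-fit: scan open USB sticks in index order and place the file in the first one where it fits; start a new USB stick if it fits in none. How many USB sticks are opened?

9

  16 → USB stick 1 (new)  [load 16/22]
  20 → USB stick 2 (new)  [load 20/22]
  18 → USB stick 3 (new)  [load 18/22]
  8 → USB stick 4 (new)  [load 8/22]
  5 → USB stick 1  [load 21/22]
  12 → USB stick 4  [load 20/22]
  9 → USB stick 5 (new)  [load 9/22]
  10 → USB stick 5  [load 19/22]
  10 → USB stick 6 (new)  [load 10/22]
  21 → USB stick 7 (new)  [load 21/22]
  16 → USB stick 8 (new)  [load 16/22]
  4 → USB stick 3  [load 22/22]
  11 → USB stick 6  [load 21/22]
  9 → USB stick 9 (new)  [load 9/22]
9 USB sticks opened.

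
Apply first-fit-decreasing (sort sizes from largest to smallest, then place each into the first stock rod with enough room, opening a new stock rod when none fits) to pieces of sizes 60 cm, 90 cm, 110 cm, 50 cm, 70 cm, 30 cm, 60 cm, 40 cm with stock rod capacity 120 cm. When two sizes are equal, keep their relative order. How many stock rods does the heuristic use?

Sorted descending: 110, 90, 70, 60, 60, 50, 40, 30.
  110 → stock rod 1 (new)  [load 110/120]
  90 → stock rod 2 (new)  [load 90/120]
  70 → stock rod 3 (new)  [load 70/120]
  60 → stock rod 4 (new)  [load 60/120]
  60 → stock rod 4  [load 120/120]
  50 → stock rod 3  [load 120/120]
  40 → stock rod 5 (new)  [load 40/120]
  30 → stock rod 2  [load 120/120]
5 stock rods opened.

5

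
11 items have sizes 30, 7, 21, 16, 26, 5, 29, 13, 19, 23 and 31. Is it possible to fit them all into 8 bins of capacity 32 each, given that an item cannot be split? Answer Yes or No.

Yes

A valid assignment using 8 bins:
  bin 1: 31 = 31
  bin 2: 30 = 30
  bin 3: 29 = 29
  bin 4: 26 + 5 = 31
  bin 5: 23 + 7 = 30
  bin 6: 21 = 21
  bin 7: 19 + 13 = 32
  bin 8: 16 = 16
Every load is within 32, so 8 bins suffice.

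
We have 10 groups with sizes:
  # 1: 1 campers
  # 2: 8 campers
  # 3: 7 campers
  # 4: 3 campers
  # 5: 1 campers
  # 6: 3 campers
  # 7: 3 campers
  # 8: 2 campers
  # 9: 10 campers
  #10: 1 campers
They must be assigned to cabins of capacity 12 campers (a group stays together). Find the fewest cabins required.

Total = 10 + 8 + 7 + 3 + 3 + 3 + 2 + 1 + 1 + 1 = 39 campers.
Lower bound: ⌈39/12⌉ = 4 cabins.
A packing using 4 cabins:
  cabin 1: 10 + 2 = 12
  cabin 2: 8 + 3 + 1 = 12
  cabin 3: 7 + 3 + 1 + 1 = 12
  cabin 4: 3 = 3
This matches the lower bound, so 4 is optimal.

4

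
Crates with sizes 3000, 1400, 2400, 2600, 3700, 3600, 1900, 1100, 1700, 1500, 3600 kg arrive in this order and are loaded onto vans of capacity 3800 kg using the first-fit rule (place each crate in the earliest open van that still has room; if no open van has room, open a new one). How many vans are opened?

  3000 → van 1 (new)  [load 3000/3800]
  1400 → van 2 (new)  [load 1400/3800]
  2400 → van 2  [load 3800/3800]
  2600 → van 3 (new)  [load 2600/3800]
  3700 → van 4 (new)  [load 3700/3800]
  3600 → van 5 (new)  [load 3600/3800]
  1900 → van 6 (new)  [load 1900/3800]
  1100 → van 3  [load 3700/3800]
  1700 → van 6  [load 3600/3800]
  1500 → van 7 (new)  [load 1500/3800]
  3600 → van 8 (new)  [load 3600/3800]
8 vans opened.

8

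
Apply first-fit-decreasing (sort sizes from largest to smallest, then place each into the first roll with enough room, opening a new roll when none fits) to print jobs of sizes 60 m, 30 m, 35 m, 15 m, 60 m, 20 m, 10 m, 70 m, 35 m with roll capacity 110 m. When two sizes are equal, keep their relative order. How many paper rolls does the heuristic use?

4

Sorted descending: 70, 60, 60, 35, 35, 30, 20, 15, 10.
  70 → roll 1 (new)  [load 70/110]
  60 → roll 2 (new)  [load 60/110]
  60 → roll 3 (new)  [load 60/110]
  35 → roll 1  [load 105/110]
  35 → roll 2  [load 95/110]
  30 → roll 3  [load 90/110]
  20 → roll 3  [load 110/110]
  15 → roll 2  [load 110/110]
  10 → roll 4 (new)  [load 10/110]
4 paper rolls opened.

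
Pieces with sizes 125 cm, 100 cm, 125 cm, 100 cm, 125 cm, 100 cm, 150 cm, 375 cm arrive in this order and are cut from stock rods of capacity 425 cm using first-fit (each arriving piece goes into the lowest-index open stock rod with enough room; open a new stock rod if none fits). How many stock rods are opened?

  125 → stock rod 1 (new)  [load 125/425]
  100 → stock rod 1  [load 225/425]
  125 → stock rod 1  [load 350/425]
  100 → stock rod 2 (new)  [load 100/425]
  125 → stock rod 2  [load 225/425]
  100 → stock rod 2  [load 325/425]
  150 → stock rod 3 (new)  [load 150/425]
  375 → stock rod 4 (new)  [load 375/425]
4 stock rods opened.

4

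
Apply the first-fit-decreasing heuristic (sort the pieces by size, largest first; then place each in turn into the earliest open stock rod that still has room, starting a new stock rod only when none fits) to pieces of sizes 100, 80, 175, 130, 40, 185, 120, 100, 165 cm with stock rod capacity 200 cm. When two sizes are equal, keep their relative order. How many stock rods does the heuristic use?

6

Sorted descending: 185, 175, 165, 130, 120, 100, 100, 80, 40.
  185 → stock rod 1 (new)  [load 185/200]
  175 → stock rod 2 (new)  [load 175/200]
  165 → stock rod 3 (new)  [load 165/200]
  130 → stock rod 4 (new)  [load 130/200]
  120 → stock rod 5 (new)  [load 120/200]
  100 → stock rod 6 (new)  [load 100/200]
  100 → stock rod 6  [load 200/200]
  80 → stock rod 5  [load 200/200]
  40 → stock rod 4  [load 170/200]
6 stock rods opened.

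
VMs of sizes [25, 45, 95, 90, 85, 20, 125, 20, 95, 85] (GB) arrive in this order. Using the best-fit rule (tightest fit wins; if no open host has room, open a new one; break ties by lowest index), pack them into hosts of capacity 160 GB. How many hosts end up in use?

  25 → host 1 (new)  [load 25/160]
  45 → host 1  [load 70/160]
  95 → host 2 (new)  [load 95/160]
  90 → host 1  [load 160/160]
  85 → host 3 (new)  [load 85/160]
  20 → host 2  [load 115/160]
  125 → host 4 (new)  [load 125/160]
  20 → host 4  [load 145/160]
  95 → host 5 (new)  [load 95/160]
  85 → host 6 (new)  [load 85/160]
6 hosts opened.

6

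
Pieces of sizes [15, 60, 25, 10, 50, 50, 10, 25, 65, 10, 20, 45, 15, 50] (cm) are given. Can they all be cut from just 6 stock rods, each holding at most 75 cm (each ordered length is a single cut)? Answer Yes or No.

Yes

A valid assignment using 6 stock rods:
  stock rod 1: 65 + 10 = 75
  stock rod 2: 60 + 15 = 75
  stock rod 3: 50 + 25 = 75
  stock rod 4: 50 + 25 = 75
  stock rod 5: 50 + 15 + 10 = 75
  stock rod 6: 45 + 20 + 10 = 75
Every load is within 75 cm, so 6 stock rods suffice.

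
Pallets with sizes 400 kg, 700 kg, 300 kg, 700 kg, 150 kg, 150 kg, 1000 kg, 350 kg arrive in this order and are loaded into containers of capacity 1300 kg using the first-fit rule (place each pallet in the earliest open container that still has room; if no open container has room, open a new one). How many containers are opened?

  400 → container 1 (new)  [load 400/1300]
  700 → container 1  [load 1100/1300]
  300 → container 2 (new)  [load 300/1300]
  700 → container 2  [load 1000/1300]
  150 → container 1  [load 1250/1300]
  150 → container 2  [load 1150/1300]
  1000 → container 3 (new)  [load 1000/1300]
  350 → container 4 (new)  [load 350/1300]
4 containers opened.

4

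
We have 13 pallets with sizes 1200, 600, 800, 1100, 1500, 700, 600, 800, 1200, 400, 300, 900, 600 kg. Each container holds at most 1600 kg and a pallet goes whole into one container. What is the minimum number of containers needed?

Total = 1500 + 1200 + 1200 + 1100 + 900 + 800 + 800 + 700 + 600 + 600 + 600 + 400 + 300 = 10700 kg.
Lower bound: ⌈10700/1600⌉ = 7 containers.
A packing using 8 containers:
  container 1: 1500 = 1500
  container 2: 1200 + 400 = 1600
  container 3: 1200 + 300 = 1500
  container 4: 1100 = 1100
  container 5: 900 + 700 = 1600
  container 6: 800 + 800 = 1600
  container 7: 600 + 600 = 1200
  container 8: 600 = 600
No arrangement into 7 containers stays within capacity, so 8 is optimal.

8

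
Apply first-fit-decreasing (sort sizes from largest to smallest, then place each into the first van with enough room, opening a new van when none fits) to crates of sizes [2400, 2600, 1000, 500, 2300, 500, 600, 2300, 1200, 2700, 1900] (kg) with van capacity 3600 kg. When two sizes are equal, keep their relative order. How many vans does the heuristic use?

6

Sorted descending: 2700, 2600, 2400, 2300, 2300, 1900, 1200, 1000, 600, 500, 500.
  2700 → van 1 (new)  [load 2700/3600]
  2600 → van 2 (new)  [load 2600/3600]
  2400 → van 3 (new)  [load 2400/3600]
  2300 → van 4 (new)  [load 2300/3600]
  2300 → van 5 (new)  [load 2300/3600]
  1900 → van 6 (new)  [load 1900/3600]
  1200 → van 3  [load 3600/3600]
  1000 → van 2  [load 3600/3600]
  600 → van 1  [load 3300/3600]
  500 → van 4  [load 2800/3600]
  500 → van 4  [load 3300/3600]
6 vans opened.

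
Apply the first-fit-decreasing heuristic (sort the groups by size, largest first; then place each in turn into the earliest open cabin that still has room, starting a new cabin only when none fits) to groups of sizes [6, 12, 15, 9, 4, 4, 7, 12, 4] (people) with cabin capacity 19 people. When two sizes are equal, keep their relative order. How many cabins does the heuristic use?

Sorted descending: 15, 12, 12, 9, 7, 6, 4, 4, 4.
  15 → cabin 1 (new)  [load 15/19]
  12 → cabin 2 (new)  [load 12/19]
  12 → cabin 3 (new)  [load 12/19]
  9 → cabin 4 (new)  [load 9/19]
  7 → cabin 2  [load 19/19]
  6 → cabin 3  [load 18/19]
  4 → cabin 1  [load 19/19]
  4 → cabin 4  [load 13/19]
  4 → cabin 4  [load 17/19]
4 cabins opened.

4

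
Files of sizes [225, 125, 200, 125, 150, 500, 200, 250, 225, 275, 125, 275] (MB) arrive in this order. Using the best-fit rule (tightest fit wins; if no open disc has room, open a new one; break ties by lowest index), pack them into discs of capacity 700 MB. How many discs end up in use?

  225 → disc 1 (new)  [load 225/700]
  125 → disc 1  [load 350/700]
  200 → disc 1  [load 550/700]
  125 → disc 1  [load 675/700]
  150 → disc 2 (new)  [load 150/700]
  500 → disc 2  [load 650/700]
  200 → disc 3 (new)  [load 200/700]
  250 → disc 3  [load 450/700]
  225 → disc 3  [load 675/700]
  275 → disc 4 (new)  [load 275/700]
  125 → disc 4  [load 400/700]
  275 → disc 4  [load 675/700]
4 discs opened.

4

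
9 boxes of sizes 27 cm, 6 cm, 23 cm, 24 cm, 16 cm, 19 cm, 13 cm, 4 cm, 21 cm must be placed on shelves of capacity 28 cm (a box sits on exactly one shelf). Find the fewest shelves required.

7

Total = 27 + 24 + 23 + 21 + 19 + 16 + 13 + 6 + 4 = 153 cm.
Lower bound: ⌈153/28⌉ = 6 shelves.
A packing using 7 shelves:
  shelf 1: 27 = 27
  shelf 2: 24 + 4 = 28
  shelf 3: 23 = 23
  shelf 4: 21 + 6 = 27
  shelf 5: 19 = 19
  shelf 6: 16 = 16
  shelf 7: 13 = 13
No arrangement into 6 shelves stays within capacity, so 7 is optimal.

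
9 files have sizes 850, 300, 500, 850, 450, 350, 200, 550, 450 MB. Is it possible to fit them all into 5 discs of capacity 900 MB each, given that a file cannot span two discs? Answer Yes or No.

Total = 4500 MB; ⌈4500/900⌉ = 5.
The bound of 5 does not rule out 5, but exhaustive search shows no assignment into 5 discs of capacity 900 MB exists — the minimum is 6.

No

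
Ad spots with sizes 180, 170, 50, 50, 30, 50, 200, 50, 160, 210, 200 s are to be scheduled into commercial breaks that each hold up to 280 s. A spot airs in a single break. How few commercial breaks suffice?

Total = 210 + 200 + 200 + 180 + 170 + 160 + 50 + 50 + 50 + 50 + 30 = 1350 s.
Lower bound: ⌈1350/280⌉ = 5 commercial breaks.
Also, 6 ad spots each exceed 140 s, and no two of those can share a break, so at least 6 commercial breaks are needed.
A packing using 6 commercial breaks:
  break 1: 210 + 50 = 260
  break 2: 200 + 50 + 30 = 280
  break 3: 200 + 50 = 250
  break 4: 180 + 50 = 230
  break 5: 170 = 170
  break 6: 160 = 160
This matches the lower bound, so 6 is optimal.

6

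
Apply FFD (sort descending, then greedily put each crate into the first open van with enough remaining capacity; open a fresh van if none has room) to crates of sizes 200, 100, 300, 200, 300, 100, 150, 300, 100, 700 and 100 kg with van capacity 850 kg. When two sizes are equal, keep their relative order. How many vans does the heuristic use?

4

Sorted descending: 700, 300, 300, 300, 200, 200, 150, 100, 100, 100, 100.
  700 → van 1 (new)  [load 700/850]
  300 → van 2 (new)  [load 300/850]
  300 → van 2  [load 600/850]
  300 → van 3 (new)  [load 300/850]
  200 → van 2  [load 800/850]
  200 → van 3  [load 500/850]
  150 → van 1  [load 850/850]
  100 → van 3  [load 600/850]
  100 → van 3  [load 700/850]
  100 → van 3  [load 800/850]
  100 → van 4 (new)  [load 100/850]
4 vans opened.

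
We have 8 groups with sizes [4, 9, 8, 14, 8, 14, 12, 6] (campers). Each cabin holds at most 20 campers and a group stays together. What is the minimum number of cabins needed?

Total = 14 + 14 + 12 + 9 + 8 + 8 + 6 + 4 = 75 campers.
Lower bound: ⌈75/20⌉ = 4 cabins.
A packing using 4 cabins:
  cabin 1: 14 + 6 = 20
  cabin 2: 14 + 4 = 18
  cabin 3: 12 + 8 = 20
  cabin 4: 9 + 8 = 17
This matches the lower bound, so 4 is optimal.

4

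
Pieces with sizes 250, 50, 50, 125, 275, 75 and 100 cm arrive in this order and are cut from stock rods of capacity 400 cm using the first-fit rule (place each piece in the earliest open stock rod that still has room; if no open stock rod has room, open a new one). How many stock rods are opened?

  250 → stock rod 1 (new)  [load 250/400]
  50 → stock rod 1  [load 300/400]
  50 → stock rod 1  [load 350/400]
  125 → stock rod 2 (new)  [load 125/400]
  275 → stock rod 2  [load 400/400]
  75 → stock rod 3 (new)  [load 75/400]
  100 → stock rod 3  [load 175/400]
3 stock rods opened.

3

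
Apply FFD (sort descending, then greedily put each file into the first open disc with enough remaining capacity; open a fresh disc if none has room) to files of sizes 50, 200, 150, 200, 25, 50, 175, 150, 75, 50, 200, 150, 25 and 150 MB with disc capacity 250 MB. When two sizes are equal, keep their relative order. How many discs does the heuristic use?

Sorted descending: 200, 200, 200, 175, 150, 150, 150, 150, 75, 50, 50, 50, 25, 25.
  200 → disc 1 (new)  [load 200/250]
  200 → disc 2 (new)  [load 200/250]
  200 → disc 3 (new)  [load 200/250]
  175 → disc 4 (new)  [load 175/250]
  150 → disc 5 (new)  [load 150/250]
  150 → disc 6 (new)  [load 150/250]
  150 → disc 7 (new)  [load 150/250]
  150 → disc 8 (new)  [load 150/250]
  75 → disc 4  [load 250/250]
  50 → disc 1  [load 250/250]
  50 → disc 2  [load 250/250]
  50 → disc 3  [load 250/250]
  25 → disc 5  [load 175/250]
  25 → disc 5  [load 200/250]
8 discs opened.

8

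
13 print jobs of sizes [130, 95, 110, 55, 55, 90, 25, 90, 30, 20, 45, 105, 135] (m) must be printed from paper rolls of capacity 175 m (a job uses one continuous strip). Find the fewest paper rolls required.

Total = 135 + 130 + 110 + 105 + 95 + 90 + 90 + 55 + 55 + 45 + 30 + 25 + 20 = 985 m.
Lower bound: ⌈985/175⌉ = 6 paper rolls.
Also, 7 print jobs each exceed 175/2 m, and no two of those can share a roll, so at least 7 paper rolls are needed.
A packing using 7 paper rolls:
  roll 1: 135 + 30 = 165
  roll 2: 130 + 45 = 175
  roll 3: 110 + 55 = 165
  roll 4: 105 + 55 = 160
  roll 5: 95 + 25 + 20 = 140
  roll 6: 90 = 90
  roll 7: 90 = 90
This matches the lower bound, so 7 is optimal.

7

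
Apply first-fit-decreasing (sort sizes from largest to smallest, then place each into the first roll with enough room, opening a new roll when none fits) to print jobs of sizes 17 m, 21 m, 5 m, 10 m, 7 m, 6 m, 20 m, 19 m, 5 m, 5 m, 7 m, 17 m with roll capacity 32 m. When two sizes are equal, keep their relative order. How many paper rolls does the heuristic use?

Sorted descending: 21, 20, 19, 17, 17, 10, 7, 7, 6, 5, 5, 5.
  21 → roll 1 (new)  [load 21/32]
  20 → roll 2 (new)  [load 20/32]
  19 → roll 3 (new)  [load 19/32]
  17 → roll 4 (new)  [load 17/32]
  17 → roll 5 (new)  [load 17/32]
  10 → roll 1  [load 31/32]
  7 → roll 2  [load 27/32]
  7 → roll 3  [load 26/32]
  6 → roll 3  [load 32/32]
  5 → roll 2  [load 32/32]
  5 → roll 4  [load 22/32]
  5 → roll 4  [load 27/32]
5 paper rolls opened.

5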